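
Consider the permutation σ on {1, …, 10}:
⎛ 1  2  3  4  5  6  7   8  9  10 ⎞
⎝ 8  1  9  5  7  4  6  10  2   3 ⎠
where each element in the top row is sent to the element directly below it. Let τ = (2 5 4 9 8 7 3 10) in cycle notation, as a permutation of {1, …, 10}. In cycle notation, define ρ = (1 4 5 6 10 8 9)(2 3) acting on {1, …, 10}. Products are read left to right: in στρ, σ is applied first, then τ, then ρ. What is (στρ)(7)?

(στρ)(7) = ρ(τ(σ(7))). σ(7) = 6, then τ(6) = 6, then ρ(6) = 10, so the result is 10.

10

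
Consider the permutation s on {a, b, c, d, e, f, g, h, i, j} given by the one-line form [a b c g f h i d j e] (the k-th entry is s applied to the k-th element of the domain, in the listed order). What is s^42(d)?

d

Tracing d → g → … returns to d after 7 steps, so d lies in a 7-cycle (d, g, i, j, e, f, h).
Since the cycle has length 7, s^42 acts on it the same as s^0 (42 mod 7 = 0).
So s^42(d) = d.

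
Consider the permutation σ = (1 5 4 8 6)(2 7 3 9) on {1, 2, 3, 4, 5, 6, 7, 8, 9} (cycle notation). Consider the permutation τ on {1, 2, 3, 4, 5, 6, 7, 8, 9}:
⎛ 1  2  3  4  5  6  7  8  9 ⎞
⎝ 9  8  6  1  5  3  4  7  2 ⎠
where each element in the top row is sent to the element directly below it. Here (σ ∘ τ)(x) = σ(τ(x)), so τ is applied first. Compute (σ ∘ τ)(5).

4

First apply τ: τ(5) = 5, then σ(5) = 4. Thus (σ ∘ τ)(5) = 4.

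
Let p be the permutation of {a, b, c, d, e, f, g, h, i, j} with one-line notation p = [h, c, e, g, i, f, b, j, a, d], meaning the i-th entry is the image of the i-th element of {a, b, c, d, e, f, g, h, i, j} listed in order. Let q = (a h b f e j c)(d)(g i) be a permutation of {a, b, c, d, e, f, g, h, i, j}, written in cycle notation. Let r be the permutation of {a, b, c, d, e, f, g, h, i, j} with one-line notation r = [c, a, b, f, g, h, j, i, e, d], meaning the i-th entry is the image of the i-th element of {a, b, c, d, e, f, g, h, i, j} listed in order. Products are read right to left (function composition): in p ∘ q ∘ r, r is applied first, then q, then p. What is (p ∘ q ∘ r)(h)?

b

(p ∘ q ∘ r)(h) = p(q(r(h))). r(h) = i, then q(i) = g, then p(g) = b, so the result is b.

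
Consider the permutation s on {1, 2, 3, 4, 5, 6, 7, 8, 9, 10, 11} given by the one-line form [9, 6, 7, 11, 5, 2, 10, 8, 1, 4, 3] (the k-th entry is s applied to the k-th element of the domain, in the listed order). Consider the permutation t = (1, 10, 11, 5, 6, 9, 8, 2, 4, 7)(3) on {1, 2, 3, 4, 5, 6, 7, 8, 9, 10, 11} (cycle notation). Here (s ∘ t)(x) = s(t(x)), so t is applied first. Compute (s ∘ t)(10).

(s ∘ t)(10) = s(t(10)). t(10) = 11, then s(11) = 3. So (s ∘ t)(10) = 3.

3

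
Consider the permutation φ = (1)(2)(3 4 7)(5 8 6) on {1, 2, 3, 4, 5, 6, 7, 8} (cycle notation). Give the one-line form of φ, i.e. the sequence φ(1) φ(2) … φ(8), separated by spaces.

1 2 4 7 8 5 3 6

Reading each image from the cycles: 1→1, 2→2, 3→4, 4→7, 5→8, 6→5, 7→3, 8→6.
Listing these in domain order gives 1 2 4 7 8 5 3 6.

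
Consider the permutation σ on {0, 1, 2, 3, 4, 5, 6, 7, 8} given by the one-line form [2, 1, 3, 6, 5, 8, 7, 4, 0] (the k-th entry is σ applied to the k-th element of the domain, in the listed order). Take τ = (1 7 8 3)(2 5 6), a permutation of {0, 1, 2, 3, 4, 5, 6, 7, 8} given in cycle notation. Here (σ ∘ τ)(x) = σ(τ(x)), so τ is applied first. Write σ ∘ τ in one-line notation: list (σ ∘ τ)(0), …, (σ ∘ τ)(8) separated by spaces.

Chase each element through τ then σ: 0 → 0 → 2; 1 → 7 → 4; 2 → 5 → 8; 3 → 1 → 1; 4 → 4 → 5; 5 → 6 → 7; 6 → 2 → 3; 7 → 8 → 0; 8 → 3 → 6.
So σ ∘ τ in one-line form is 2 4 8 1 5 7 3 0 6.

2 4 8 1 5 7 3 0 6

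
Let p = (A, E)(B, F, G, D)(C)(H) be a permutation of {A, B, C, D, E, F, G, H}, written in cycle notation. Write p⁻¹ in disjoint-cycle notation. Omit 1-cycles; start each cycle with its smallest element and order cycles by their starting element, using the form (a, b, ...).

Inverting a permutation written in cycle notation just reverses the order within every cycle.
After reversing and putting each cycle's least element first, p⁻¹ = (A, E)(B, D, G, F).

(A, E)(B, D, G, F)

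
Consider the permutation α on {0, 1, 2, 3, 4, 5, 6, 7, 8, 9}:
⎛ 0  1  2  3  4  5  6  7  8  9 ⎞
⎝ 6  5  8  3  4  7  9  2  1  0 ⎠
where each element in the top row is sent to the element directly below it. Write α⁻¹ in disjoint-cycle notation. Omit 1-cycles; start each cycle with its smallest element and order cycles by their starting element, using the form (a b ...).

The cycle decomposition of α is (0 6 9)(1 5 7 2 8).
Reversing each cycle (and rotating so the smallest element leads) gives α⁻¹ = (0 9 6)(1 8 2 7 5).

(0 9 6)(1 8 2 7 5)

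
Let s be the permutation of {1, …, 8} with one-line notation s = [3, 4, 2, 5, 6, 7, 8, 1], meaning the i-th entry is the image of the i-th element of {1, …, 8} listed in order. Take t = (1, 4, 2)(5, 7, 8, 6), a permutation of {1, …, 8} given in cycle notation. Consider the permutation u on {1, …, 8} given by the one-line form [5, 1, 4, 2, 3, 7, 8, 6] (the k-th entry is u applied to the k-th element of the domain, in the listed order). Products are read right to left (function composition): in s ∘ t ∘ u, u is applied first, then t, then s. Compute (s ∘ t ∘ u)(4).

Chase 4: u(4) = 2; t(2) = 1; s(1) = 3. Hence (s ∘ t ∘ u)(4) = 3.

3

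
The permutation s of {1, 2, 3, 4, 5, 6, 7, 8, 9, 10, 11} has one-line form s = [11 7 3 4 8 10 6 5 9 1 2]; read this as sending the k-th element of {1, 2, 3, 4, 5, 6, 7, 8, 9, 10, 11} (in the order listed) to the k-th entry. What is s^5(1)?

10

Tracing 1 → 11 → … returns to 1 after 6 steps, so 1 lies in a 6-cycle (1 11 2 7 6 10).
Stepping 5 places around the cycle: 1 → 11 → 2 → 7 → 6 → 10.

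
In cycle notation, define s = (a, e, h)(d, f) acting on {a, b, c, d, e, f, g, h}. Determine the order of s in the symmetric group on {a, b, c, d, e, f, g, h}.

The cycle type of s is (3, 2, 1, 1, 1).
The order is lcm(3, 2) = 6.

6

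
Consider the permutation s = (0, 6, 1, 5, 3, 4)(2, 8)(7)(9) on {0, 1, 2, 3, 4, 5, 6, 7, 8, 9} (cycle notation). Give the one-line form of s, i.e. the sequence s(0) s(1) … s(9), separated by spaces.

6 5 8 4 0 3 1 7 2 9

Reading each image from the cycles: 0↦6, 1↦5, 2↦8, 3↦4, 4↦0, 5↦3, 6↦1, 7↦7, 8↦2, 9↦9.
So the one-line form is 6 5 8 4 0 3 1 7 2 9.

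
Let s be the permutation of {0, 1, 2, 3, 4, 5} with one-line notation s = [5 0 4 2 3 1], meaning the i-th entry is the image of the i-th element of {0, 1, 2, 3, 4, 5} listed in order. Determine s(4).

3

4 is element number 5 of the domain, and entry number 5 of the one-line form is 3, so s(4) = 3.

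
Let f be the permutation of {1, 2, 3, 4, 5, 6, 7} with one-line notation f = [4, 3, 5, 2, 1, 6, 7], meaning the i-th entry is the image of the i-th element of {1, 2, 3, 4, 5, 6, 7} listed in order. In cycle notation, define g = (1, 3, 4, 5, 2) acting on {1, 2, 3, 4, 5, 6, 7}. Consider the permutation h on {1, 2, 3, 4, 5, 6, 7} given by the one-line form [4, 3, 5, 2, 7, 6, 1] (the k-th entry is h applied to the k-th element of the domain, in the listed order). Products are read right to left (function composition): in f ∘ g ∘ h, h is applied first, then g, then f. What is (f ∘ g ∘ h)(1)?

1

Chase 1: h(1) = 4; g(4) = 5; f(5) = 1. Hence (f ∘ g ∘ h)(1) = 1.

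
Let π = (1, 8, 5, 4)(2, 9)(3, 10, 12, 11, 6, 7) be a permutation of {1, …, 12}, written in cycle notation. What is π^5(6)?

6 lies in the 6-cycle (3, 10, 12, 11, 6, 7).
Advancing 5 steps from 6: 6 → 7 → 3 → 10 → 12 → 11.

11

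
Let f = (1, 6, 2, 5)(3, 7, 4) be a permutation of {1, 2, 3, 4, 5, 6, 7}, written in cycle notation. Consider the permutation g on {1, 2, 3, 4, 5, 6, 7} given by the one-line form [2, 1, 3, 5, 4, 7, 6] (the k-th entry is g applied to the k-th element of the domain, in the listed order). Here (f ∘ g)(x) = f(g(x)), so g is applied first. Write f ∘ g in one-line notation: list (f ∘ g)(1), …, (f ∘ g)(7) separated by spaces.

Chase each element through g then f: 1 → 2 → 5; 2 → 1 → 6; 3 → 3 → 7; 4 → 5 → 1; 5 → 4 → 3; 6 → 7 → 4; 7 → 6 → 2.
Collecting the images, f ∘ g = [5 6 7 1 3 4 2].

5 6 7 1 3 4 2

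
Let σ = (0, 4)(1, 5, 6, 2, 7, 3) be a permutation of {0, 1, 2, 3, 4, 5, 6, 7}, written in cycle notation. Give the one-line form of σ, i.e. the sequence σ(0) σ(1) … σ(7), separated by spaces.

Each element maps to the next entry in its cycle (wrapping to the front): 0→4, 1→5, 2→7, 3→1, 4→0, 5→6, 6→2, 7→3.
Listing these in domain order gives 4 5 7 1 0 6 2 3.

4 5 7 1 0 6 2 3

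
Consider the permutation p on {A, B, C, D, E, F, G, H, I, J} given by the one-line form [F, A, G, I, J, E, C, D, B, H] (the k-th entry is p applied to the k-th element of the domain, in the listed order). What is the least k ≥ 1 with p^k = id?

Decomposing into disjoint cycles gives cycle lengths 8, 2.
The order is lcm(8, 2) = 8.

8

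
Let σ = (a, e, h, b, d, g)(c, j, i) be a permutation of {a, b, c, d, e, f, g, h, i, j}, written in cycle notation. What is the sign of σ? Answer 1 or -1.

-1

The cycle lengths are 6, 3, 1.
A cycle of length ℓ contributes ℓ−1 transpositions, so σ is a product of 5 + 2 = 7 transpositions — odd.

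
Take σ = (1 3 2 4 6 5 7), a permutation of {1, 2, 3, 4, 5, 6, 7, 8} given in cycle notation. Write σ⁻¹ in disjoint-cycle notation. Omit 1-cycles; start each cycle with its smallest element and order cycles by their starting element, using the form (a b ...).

Inverting a permutation written in cycle notation just reverses the order within every cycle.
After reversing and putting each cycle's least element first, σ⁻¹ = (1 7 5 6 4 2 3).

(1 7 5 6 4 2 3)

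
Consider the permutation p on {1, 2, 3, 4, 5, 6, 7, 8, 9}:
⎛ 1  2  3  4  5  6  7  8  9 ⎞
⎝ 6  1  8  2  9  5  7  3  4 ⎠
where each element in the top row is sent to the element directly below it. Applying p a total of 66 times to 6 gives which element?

Tracing 6 → 5 → … returns to 6 after 6 steps, so 6 lies in a 6-cycle (1, 6, 5, 9, 4, 2).
Powers repeat with period 6 on this cycle, and 66 mod 6 = 0, so p^66(6) = p^0(6).
So p^66(6) = 6.

6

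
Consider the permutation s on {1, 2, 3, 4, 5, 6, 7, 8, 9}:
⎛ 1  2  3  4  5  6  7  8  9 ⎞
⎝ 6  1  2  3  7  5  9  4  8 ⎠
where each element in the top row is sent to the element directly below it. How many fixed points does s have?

0

No element satisfies s(x) = x, so there are 0 fixed points.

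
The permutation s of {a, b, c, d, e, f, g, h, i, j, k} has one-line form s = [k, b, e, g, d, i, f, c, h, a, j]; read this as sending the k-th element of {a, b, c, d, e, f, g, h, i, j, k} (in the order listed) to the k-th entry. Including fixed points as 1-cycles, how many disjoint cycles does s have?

3

The cycle decomposition is (a k j)(b)(c e d g f i h), which has 3 cycles (counting 1-cycles).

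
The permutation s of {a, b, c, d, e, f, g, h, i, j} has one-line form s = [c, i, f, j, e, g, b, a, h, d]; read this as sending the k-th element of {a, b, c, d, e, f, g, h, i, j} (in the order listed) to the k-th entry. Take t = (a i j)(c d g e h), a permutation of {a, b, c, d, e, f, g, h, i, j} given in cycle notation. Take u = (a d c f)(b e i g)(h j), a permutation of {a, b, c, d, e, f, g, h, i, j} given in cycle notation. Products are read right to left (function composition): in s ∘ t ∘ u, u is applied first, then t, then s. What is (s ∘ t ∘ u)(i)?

e

Chase i: u(i) = g; t(g) = e; s(e) = e. Hence (s ∘ t ∘ u)(i) = e.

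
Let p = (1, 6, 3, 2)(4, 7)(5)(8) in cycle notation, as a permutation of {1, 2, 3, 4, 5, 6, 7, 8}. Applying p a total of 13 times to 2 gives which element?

1

2 lies in the 4-cycle (1, 6, 3, 2).
Powers repeat with period 4 on this cycle, and 13 mod 4 = 1, so p^13(2) = p^1(2).
Stepping 1 place around the cycle: 2 → 1.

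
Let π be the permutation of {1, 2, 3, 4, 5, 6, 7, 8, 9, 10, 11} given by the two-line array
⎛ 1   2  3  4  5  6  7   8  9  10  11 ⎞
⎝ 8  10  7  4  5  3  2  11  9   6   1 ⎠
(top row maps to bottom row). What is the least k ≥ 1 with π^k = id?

15

Writing π as disjoint cycles, the cycle lengths are 5, 3, 1, 1, 1.
The order of π is the least common multiple of its cycle lengths: lcm(5, 3) = 15.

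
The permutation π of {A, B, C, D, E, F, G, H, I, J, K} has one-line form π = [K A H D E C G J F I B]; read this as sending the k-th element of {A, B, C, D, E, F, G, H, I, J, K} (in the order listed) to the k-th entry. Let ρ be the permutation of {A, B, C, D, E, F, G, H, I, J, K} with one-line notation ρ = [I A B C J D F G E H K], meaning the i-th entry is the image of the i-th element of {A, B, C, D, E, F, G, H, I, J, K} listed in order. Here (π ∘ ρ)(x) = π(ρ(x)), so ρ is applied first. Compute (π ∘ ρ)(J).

ρ(J) = H, then π(H) = J; composing gives (π ∘ ρ)(J) = J.

J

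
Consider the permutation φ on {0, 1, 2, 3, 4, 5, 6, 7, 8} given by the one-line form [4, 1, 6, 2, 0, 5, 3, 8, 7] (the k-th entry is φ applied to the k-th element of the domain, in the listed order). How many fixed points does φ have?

2

The fixed points (elements with φ(x) = x) are {1, 5}, so there are 2.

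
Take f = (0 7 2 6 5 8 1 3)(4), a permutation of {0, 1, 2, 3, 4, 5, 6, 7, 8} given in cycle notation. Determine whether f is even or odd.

The cycle lengths are 8, 1.
A cycle is odd iff its length is even; f has 1 even-length cycle, so sgn(f) = (−1)^1 and f is odd.

odd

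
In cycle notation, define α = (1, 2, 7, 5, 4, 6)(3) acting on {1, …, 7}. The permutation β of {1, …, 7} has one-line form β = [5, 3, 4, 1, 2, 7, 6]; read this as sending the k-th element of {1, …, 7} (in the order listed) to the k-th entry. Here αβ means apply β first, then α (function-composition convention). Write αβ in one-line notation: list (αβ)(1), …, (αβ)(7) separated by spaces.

(αβ)(x) = α(β(x)). Computing each image: α(β(1)) = α(5) = 4, α(β(2)) = α(3) = 3, α(β(3)) = α(4) = 6, α(β(4)) = α(1) = 2, α(β(5)) = α(2) = 7, α(β(6)) = α(7) = 5, α(β(7)) = α(6) = 1.
Hence αβ = [4 3 6 2 7 5 1].

4 3 6 2 7 5 1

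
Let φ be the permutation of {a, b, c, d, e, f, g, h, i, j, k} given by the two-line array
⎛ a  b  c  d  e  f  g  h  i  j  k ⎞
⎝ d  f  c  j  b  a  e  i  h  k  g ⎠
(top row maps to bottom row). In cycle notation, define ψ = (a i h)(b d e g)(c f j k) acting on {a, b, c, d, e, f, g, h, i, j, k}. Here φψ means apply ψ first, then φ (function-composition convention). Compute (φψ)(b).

ψ(b) = d, then φ(d) = j; composing gives (φψ)(b) = j.

j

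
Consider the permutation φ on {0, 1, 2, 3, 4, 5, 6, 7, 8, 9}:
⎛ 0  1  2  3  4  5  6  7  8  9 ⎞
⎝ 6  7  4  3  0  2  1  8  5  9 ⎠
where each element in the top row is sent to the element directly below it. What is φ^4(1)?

2

Tracing 1 → 7 → … returns to 1 after 8 steps, so 1 lies in an 8-cycle (0 6 1 7 8 5 2 4).
Stepping 4 places around the cycle: 1 → 7 → 8 → 5 → 2.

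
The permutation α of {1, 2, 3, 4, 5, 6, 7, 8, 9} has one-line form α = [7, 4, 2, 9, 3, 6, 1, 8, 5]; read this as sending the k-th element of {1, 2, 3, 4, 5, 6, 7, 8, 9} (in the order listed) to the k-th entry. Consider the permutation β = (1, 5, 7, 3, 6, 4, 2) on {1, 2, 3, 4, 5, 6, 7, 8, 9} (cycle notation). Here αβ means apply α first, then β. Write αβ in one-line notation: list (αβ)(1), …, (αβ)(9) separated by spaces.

3 2 1 9 6 4 5 8 7

(αβ)(x) = β(α(x)). Computing each image: β(α(1)) = β(7) = 3, β(α(2)) = β(4) = 2, β(α(3)) = β(2) = 1, β(α(4)) = β(9) = 9, β(α(5)) = β(3) = 6, β(α(6)) = β(6) = 4, β(α(7)) = β(1) = 5, β(α(8)) = β(8) = 8, β(α(9)) = β(5) = 7.
Hence αβ = [3 2 1 9 6 4 5 8 7].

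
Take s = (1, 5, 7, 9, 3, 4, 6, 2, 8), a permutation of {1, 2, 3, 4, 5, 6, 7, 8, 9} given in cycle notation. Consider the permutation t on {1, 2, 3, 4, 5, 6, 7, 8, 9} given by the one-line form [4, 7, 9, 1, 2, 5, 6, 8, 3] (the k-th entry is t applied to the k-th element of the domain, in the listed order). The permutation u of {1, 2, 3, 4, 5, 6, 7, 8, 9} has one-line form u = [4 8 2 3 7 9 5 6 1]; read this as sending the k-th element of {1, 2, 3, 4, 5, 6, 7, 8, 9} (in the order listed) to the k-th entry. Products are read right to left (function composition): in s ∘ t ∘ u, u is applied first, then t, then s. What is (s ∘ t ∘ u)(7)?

8

(s ∘ t ∘ u)(7) = s(t(u(7))). u(7) = 5, then t(5) = 2, then s(2) = 8, so the result is 8.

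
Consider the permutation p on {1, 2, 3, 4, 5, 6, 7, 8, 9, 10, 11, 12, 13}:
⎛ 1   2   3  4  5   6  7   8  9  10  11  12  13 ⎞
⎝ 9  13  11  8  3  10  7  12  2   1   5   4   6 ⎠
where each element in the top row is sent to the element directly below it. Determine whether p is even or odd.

In disjoint-cycle form the cycle lengths are 6, 3, 3, 1.
A cycle of length ℓ contributes ℓ−1 transpositions, so p is a product of 5 + 2 + 2 = 9 transpositions — odd.

odd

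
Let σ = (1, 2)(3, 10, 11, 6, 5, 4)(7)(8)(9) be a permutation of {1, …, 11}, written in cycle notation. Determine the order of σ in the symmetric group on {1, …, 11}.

The cycle type of σ is (6, 2, 1, 1, 1).
The order of σ is the least common multiple of its cycle lengths: lcm(6, 2) = 6.

6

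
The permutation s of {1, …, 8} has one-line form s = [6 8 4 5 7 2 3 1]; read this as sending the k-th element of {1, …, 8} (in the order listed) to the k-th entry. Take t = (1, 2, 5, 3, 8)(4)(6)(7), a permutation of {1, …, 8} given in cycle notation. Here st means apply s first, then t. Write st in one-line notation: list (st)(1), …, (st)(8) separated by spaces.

For each element, apply s then t: 1 → 6 → 6; 2 → 8 → 1; 3 → 4 → 4; 4 → 5 → 3; 5 → 7 → 7; 6 → 2 → 5; 7 → 3 → 8; 8 → 1 → 2.
So st in one-line form is 6 1 4 3 7 5 8 2.

6 1 4 3 7 5 8 2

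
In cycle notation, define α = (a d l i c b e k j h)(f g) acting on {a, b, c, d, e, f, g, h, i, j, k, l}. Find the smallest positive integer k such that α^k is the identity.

10

The cycle type of α is (10, 2).
The order is lcm(10, 2) = 10.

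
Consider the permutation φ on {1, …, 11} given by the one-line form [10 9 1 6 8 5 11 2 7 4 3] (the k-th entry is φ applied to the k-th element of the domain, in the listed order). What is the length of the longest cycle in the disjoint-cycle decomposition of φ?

11

Decomposing into disjoint cycles gives (1 10 4 6 5 8 2 9 7 11 3); the longest has length 11.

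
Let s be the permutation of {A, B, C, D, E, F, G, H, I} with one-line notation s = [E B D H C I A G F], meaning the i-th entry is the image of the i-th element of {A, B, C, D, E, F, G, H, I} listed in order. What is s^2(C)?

H

Tracing C → D → … returns to C after 6 steps, so C lies in a 6-cycle (A, E, C, D, H, G).
Stepping 2 places around the cycle: C → D → H.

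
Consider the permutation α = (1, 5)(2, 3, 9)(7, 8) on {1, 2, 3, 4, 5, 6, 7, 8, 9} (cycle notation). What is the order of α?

6

The cycle type of α is (3, 2, 2, 1, 1).
The order of α is the least common multiple of its cycle lengths: lcm(3, 2, 2) = 6.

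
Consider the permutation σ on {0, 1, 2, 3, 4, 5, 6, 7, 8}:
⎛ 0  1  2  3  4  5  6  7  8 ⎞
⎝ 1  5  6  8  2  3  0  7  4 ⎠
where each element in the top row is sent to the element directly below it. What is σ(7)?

The entry below 7 in the array is 7, so σ(7) = 7.

7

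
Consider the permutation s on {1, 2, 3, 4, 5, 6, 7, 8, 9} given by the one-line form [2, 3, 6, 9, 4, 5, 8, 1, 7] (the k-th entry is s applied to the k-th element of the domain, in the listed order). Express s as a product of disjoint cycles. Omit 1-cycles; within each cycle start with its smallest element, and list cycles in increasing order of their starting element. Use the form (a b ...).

(1 2 3 6 5 4 9 7 8)

Start at 1 and follow images: 1 → 2 → 3 → 6 → 5 → 4 → 9 → 7 → 8 → 1, giving the cycle (1 2 3 6 5 4 9 7 8).
Repeating from the next unused element and collecting all non-trivial cycles gives (1 2 3 6 5 4 9 7 8).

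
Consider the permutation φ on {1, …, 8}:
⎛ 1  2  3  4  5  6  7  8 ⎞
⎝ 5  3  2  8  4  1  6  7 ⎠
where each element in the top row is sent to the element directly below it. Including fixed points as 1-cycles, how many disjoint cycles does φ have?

The cycle decomposition is (1 5 4 8 7 6)(2 3), which has 2 cycles (counting 1-cycles).

2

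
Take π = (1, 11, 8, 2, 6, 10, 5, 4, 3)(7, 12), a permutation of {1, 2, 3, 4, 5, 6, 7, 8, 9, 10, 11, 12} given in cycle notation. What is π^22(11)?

11 lies in the 9-cycle (1, 11, 8, 2, 6, 10, 5, 4, 3).
On a 9-cycle, π^9 is the identity, so π^22 = π^4 there (22 ≡ 4 mod 9).
Advancing 4 steps from 11: 11 → 8 → 2 → 6 → 10.

10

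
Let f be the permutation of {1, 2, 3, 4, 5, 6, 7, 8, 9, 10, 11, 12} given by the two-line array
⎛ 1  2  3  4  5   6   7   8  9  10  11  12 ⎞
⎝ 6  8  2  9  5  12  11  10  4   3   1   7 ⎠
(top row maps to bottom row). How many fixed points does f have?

1

The fixed points (elements with f(x) = x) are {5}, so there is 1.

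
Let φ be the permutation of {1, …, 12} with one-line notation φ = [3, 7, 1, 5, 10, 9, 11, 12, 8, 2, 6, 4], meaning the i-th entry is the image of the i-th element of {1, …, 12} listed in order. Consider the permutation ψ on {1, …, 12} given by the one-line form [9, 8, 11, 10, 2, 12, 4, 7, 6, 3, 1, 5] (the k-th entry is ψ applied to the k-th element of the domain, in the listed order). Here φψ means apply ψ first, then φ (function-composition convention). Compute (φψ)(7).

5

(φψ)(7) = φ(ψ(7)). ψ(7) = 4, then φ(4) = 5. So (φψ)(7) = 5.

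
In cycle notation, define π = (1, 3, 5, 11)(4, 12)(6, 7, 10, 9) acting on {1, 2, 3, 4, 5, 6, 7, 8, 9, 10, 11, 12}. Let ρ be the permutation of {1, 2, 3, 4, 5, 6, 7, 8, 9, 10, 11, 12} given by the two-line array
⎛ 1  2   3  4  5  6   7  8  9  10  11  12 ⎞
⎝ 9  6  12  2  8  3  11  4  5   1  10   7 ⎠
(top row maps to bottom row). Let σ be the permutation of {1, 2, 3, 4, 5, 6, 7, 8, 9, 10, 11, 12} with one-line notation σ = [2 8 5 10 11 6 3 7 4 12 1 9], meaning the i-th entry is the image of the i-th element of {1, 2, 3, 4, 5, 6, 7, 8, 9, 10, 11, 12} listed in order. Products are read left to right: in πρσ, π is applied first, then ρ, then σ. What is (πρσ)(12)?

Apply the permutations in order: π(12) = 4, then ρ(4) = 2, then σ(2) = 8. So (πρσ)(12) = 8.

8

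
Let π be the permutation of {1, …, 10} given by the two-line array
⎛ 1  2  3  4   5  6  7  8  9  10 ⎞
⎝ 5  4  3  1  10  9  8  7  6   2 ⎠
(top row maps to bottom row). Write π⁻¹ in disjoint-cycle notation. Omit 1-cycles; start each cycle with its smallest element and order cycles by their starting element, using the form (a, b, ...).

The cycle decomposition of π is (1, 5, 10, 2, 4)(6, 9)(7, 8).
Reversing each cycle (and rotating so the smallest element leads) gives π⁻¹ = (1, 4, 2, 10, 5)(6, 9)(7, 8).

(1, 4, 2, 10, 5)(6, 9)(7, 8)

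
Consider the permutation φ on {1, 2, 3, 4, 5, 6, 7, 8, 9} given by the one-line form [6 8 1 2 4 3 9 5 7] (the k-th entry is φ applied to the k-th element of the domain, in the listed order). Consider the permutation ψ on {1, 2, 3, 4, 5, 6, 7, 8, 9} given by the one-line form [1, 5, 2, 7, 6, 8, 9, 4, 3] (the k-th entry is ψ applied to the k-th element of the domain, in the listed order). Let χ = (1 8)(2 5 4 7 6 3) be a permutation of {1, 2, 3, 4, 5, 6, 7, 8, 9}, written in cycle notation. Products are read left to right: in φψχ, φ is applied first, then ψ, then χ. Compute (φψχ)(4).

(φψχ)(4) = χ(ψ(φ(4))). φ(4) = 2, then ψ(2) = 5, then χ(5) = 4, so the result is 4.

4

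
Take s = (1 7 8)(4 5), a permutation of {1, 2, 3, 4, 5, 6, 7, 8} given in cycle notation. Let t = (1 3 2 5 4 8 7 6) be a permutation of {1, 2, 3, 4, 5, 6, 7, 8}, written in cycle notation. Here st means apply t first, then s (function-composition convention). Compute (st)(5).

5

(st)(5) = s(t(5)). t(5) = 4, then s(4) = 5. So (st)(5) = 5.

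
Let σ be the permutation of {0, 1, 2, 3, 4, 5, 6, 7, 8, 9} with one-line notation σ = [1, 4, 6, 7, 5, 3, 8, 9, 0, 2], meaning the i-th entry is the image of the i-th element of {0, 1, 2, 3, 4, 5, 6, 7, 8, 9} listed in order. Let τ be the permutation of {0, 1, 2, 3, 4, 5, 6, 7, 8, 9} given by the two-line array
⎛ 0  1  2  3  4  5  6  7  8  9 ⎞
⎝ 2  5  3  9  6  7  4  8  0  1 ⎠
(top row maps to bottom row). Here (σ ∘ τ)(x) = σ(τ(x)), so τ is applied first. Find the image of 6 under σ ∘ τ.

5

τ(6) = 4, then σ(4) = 5; composing gives (σ ∘ τ)(6) = 5.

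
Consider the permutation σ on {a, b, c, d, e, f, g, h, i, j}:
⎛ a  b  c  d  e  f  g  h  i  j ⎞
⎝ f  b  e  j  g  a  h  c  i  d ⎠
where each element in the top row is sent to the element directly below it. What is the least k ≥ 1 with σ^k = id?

The disjoint-cycle form of σ has cycle lengths 4, 2, 2, 1, 1.
The order of σ is the least common multiple of its cycle lengths: lcm(4, 2, 2) = 4.

4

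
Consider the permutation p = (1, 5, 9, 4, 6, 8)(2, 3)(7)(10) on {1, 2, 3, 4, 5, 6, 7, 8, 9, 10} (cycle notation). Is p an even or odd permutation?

The cycle lengths are 6, 2, 1, 1.
A cycle of length ℓ contributes ℓ−1 transpositions, so p is a product of 5 + 1 = 6 transpositions — even.

even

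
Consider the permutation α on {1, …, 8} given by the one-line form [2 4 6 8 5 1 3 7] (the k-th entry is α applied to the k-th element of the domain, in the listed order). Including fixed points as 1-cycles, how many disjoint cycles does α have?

The cycle decomposition is (1, 2, 4, 8, 7, 3, 6)(5), which has 2 cycles (counting 1-cycles).

2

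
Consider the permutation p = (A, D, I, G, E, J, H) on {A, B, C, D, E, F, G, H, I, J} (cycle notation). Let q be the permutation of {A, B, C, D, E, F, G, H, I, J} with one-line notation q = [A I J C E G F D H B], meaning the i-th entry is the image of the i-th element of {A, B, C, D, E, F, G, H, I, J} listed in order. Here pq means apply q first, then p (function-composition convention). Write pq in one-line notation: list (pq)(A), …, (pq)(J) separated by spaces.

(pq)(x) = p(q(x)). Computing each image: p(q(A)) = p(A) = D, p(q(B)) = p(I) = G, p(q(C)) = p(J) = H, p(q(D)) = p(C) = C, p(q(E)) = p(E) = J, p(q(F)) = p(G) = E, p(q(G)) = p(F) = F, p(q(H)) = p(D) = I, p(q(I)) = p(H) = A, p(q(J)) = p(B) = B.
Hence pq = [D G H C J E F I A B].

D G H C J E F I A B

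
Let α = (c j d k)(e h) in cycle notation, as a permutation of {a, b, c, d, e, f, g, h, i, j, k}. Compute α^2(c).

c lies in the 4-cycle (c j d k).
Stepping 2 places around the cycle: c → j → d.

d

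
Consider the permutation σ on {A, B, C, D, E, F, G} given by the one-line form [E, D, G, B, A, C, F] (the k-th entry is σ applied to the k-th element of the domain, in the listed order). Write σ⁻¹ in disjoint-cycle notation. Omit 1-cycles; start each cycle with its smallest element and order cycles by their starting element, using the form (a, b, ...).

First write σ in disjoint cycles: (A, E)(B, D)(C, G, F).
The inverse reverses every cycle; in canonical form, σ⁻¹ = (A, E)(B, D)(C, F, G).

(A, E)(B, D)(C, F, G)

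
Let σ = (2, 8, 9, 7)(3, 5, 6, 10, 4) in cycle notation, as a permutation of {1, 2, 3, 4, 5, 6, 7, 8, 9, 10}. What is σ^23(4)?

6

4 lies in the 5-cycle (3, 5, 6, 10, 4).
Powers repeat with period 5 on this cycle, and 23 mod 5 = 3, so σ^23(4) = σ^3(4).
Advancing 3 steps from 4: 4 → 3 → 5 → 6.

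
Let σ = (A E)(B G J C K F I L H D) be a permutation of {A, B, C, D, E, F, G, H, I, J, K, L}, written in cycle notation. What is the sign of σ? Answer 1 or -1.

1

The cycle lengths are 10, 2.
A cycle is odd iff its length is even; σ has 2 even-length cycles, so sgn(σ) = (−1)^2 and σ is even.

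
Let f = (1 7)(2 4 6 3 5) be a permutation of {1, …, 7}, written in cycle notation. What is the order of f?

10

The cycle type of f is (5, 2).
The order of f is the least common multiple of its cycle lengths: lcm(5, 2) = 10.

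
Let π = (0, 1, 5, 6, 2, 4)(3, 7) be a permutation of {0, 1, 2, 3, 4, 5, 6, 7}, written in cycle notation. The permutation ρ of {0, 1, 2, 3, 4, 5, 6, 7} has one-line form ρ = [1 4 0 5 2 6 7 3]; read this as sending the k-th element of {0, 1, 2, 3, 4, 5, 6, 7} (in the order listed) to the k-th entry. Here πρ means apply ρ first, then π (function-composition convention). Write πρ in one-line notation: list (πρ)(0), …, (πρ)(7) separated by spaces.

Chase each element through ρ then π: 0 → 1 → 5; 1 → 4 → 0; 2 → 0 → 1; 3 → 5 → 6; 4 → 2 → 4; 5 → 6 → 2; 6 → 7 → 3; 7 → 3 → 7.
So πρ in one-line form is 5 0 1 6 4 2 3 7.

5 0 1 6 4 2 3 7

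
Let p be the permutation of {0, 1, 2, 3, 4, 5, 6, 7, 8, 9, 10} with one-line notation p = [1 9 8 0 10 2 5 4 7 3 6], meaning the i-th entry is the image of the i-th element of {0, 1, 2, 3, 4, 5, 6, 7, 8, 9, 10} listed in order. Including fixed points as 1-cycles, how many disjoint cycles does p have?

The cycle decomposition is (0, 1, 9, 3)(2, 8, 7, 4, 10, 6, 5), which has 2 cycles (counting 1-cycles).

2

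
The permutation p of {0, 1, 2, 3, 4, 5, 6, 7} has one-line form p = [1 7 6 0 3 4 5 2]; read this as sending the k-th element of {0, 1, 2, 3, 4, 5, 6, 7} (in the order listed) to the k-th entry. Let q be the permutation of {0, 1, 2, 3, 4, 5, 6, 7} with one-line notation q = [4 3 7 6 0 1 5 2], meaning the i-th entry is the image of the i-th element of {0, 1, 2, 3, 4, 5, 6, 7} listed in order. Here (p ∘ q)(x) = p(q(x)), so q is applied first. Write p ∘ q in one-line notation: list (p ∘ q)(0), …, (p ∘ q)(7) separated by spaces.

(p ∘ q)(x) = p(q(x)). Computing each image: p(q(0)) = p(4) = 3, p(q(1)) = p(3) = 0, p(q(2)) = p(7) = 2, p(q(3)) = p(6) = 5, p(q(4)) = p(0) = 1, p(q(5)) = p(1) = 7, p(q(6)) = p(5) = 4, p(q(7)) = p(2) = 6.
Hence p ∘ q = [3 0 2 5 1 7 4 6].

3 0 2 5 1 7 4 6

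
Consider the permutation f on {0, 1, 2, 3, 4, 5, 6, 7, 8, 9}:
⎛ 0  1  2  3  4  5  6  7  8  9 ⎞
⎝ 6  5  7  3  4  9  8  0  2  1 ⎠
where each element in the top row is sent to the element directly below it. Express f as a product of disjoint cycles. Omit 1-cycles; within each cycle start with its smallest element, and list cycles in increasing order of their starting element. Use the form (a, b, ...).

(0, 6, 8, 2, 7)(1, 5, 9)

Iterating f from 0 gives 0 → 6 → 8 → 2 → 7 → 0; that is the 5-cycle (0, 6, 8, 2, 7).
Continuing from each remaining unvisited element yields (0, 6, 8, 2, 7)(1, 5, 9).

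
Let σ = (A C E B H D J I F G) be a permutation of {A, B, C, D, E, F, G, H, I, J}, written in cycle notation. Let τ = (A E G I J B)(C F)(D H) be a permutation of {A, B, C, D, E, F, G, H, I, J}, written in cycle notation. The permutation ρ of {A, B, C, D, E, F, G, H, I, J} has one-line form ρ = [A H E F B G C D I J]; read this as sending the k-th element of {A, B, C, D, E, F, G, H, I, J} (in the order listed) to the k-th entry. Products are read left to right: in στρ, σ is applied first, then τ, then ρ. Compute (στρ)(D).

Chase D: σ(D) = J; τ(J) = B; ρ(B) = H. Hence (στρ)(D) = H.

H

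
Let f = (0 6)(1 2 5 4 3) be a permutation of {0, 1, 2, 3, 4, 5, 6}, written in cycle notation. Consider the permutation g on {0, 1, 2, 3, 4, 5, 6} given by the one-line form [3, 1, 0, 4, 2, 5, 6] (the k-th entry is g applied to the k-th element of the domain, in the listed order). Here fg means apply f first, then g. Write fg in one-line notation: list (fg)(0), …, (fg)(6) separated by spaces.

6 0 5 1 4 2 3

Chase each element through f then g: 0 → 6 → 6; 1 → 2 → 0; 2 → 5 → 5; 3 → 1 → 1; 4 → 3 → 4; 5 → 4 → 2; 6 → 0 → 3.
Collecting the images, fg = [6 0 5 1 4 2 3].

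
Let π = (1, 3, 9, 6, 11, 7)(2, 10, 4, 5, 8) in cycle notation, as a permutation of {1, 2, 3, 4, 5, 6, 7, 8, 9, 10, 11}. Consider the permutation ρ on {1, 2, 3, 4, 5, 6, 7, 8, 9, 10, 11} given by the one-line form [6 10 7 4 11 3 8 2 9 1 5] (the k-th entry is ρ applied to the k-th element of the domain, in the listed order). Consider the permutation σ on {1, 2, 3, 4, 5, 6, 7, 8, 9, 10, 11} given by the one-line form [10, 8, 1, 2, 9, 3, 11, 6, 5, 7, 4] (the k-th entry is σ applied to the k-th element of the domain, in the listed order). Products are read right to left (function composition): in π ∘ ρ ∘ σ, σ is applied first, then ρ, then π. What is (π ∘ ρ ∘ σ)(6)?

1

Apply the permutations in order: σ(6) = 3, then ρ(3) = 7, then π(7) = 1. So (π ∘ ρ ∘ σ)(6) = 1.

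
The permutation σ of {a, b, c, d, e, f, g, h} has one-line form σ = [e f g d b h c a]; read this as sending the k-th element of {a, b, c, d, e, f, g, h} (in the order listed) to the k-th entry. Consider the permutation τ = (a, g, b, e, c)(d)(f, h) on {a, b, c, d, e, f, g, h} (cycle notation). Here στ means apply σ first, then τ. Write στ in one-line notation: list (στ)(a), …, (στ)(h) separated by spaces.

c h b d e f a g

Chase each element through σ then τ: a → e → c; b → f → h; c → g → b; d → d → d; e → b → e; f → h → f; g → c → a; h → a → g.
So στ in one-line form is c h b d e f a g.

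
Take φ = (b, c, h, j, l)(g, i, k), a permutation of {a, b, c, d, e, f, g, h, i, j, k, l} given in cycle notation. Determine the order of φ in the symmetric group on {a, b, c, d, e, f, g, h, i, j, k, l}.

15

The disjoint cycles have lengths 5, 3, 1, 1, 1, 1.
The order of φ is the least common multiple of its cycle lengths: lcm(5, 3) = 15.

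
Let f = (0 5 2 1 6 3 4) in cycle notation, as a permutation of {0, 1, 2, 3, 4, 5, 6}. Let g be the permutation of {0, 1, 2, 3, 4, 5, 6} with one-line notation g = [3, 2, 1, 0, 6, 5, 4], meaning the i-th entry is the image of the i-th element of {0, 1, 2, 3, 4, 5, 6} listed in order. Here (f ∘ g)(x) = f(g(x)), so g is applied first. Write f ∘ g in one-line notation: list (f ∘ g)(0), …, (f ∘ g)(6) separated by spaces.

4 1 6 5 3 2 0

(f ∘ g)(x) = f(g(x)). Computing each image: f(g(0)) = f(3) = 4, f(g(1)) = f(2) = 1, f(g(2)) = f(1) = 6, f(g(3)) = f(0) = 5, f(g(4)) = f(6) = 3, f(g(5)) = f(5) = 2, f(g(6)) = f(4) = 0.
Hence f ∘ g = [4 1 6 5 3 2 0].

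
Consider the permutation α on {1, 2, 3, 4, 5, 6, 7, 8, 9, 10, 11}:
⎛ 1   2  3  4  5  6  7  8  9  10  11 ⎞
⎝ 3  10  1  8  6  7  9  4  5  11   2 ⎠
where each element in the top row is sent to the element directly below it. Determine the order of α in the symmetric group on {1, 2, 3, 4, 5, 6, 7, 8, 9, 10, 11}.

Decomposing into disjoint cycles gives cycle lengths 4, 3, 2, 2.
Since disjoint cycles commute, ord(α) = lcm(4, 3, 2, 2) = 12.

12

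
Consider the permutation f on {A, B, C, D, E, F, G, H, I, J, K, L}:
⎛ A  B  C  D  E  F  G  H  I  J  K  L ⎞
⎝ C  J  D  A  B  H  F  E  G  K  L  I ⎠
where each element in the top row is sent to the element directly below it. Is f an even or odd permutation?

even

In disjoint-cycle form the cycle lengths are 9, 3.
A cycle of length ℓ contributes ℓ−1 transpositions, so f is a product of 8 + 2 = 10 transpositions — even.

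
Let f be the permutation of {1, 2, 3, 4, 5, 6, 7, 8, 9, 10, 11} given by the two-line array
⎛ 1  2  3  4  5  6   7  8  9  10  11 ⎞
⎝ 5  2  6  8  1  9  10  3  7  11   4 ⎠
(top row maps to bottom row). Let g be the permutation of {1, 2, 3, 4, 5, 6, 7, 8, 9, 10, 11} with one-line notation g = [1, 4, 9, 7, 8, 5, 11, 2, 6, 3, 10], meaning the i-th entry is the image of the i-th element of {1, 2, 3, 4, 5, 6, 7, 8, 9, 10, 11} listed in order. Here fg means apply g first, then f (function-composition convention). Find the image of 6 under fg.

1

(fg)(6) = f(g(6)). g(6) = 5, then f(5) = 1. So (fg)(6) = 1.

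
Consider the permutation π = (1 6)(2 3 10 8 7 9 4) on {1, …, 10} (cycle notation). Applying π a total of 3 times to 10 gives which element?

9

10 lies in the 7-cycle (2 3 10 8 7 9 4).
Stepping 3 places around the cycle: 10 → 8 → 7 → 9.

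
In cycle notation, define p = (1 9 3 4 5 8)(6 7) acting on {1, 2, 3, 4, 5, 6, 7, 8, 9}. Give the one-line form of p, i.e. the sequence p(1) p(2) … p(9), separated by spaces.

9 2 4 5 8 7 6 1 3

Each element maps to the next entry in its cycle (wrapping to the front): 1→9, 2→2, 3→4, 4→5, 5→8, 6→7, 7→6, 8→1, 9→3.
Listing these in domain order gives 9 2 4 5 8 7 6 1 3.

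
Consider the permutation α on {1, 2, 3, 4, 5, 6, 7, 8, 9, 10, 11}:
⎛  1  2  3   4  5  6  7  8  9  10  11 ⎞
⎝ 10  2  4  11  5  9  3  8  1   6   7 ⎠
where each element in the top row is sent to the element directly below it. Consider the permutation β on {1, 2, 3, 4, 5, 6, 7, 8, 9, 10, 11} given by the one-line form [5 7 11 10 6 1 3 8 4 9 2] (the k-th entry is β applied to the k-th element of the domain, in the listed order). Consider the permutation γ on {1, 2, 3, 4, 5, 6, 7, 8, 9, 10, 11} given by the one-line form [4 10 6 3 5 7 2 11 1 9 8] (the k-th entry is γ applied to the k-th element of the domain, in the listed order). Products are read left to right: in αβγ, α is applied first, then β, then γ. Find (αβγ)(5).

Chase 5: α(5) = 5; β(5) = 6; γ(6) = 7. Hence (αβγ)(5) = 7.

7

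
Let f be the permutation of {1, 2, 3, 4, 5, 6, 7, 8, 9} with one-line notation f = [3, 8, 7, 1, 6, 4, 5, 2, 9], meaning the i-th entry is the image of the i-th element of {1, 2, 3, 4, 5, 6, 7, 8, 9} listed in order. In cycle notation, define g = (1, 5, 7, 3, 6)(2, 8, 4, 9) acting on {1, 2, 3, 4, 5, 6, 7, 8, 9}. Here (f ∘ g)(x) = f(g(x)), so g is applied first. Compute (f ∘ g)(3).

(f ∘ g)(3) = f(g(3)). g(3) = 6, then f(6) = 4. So (f ∘ g)(3) = 4.

4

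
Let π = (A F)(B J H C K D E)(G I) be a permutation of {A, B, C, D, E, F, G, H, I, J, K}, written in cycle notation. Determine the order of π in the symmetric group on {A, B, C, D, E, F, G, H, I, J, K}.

14

The disjoint cycles have lengths 7, 2, 2.
The order is lcm(7, 2, 2) = 14.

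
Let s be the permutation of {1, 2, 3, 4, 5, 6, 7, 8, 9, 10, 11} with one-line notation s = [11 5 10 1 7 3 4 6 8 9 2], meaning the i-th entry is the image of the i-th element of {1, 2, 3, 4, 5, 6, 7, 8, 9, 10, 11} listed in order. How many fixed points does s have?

0

No element satisfies s(x) = x, so there are 0 fixed points.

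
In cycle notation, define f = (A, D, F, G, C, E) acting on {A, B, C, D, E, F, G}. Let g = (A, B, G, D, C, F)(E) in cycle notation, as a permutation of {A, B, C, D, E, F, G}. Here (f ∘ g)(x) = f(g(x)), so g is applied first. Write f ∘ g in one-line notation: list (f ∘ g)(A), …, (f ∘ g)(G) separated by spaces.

(f ∘ g)(x) = f(g(x)). Computing each image: f(g(A)) = f(B) = B, f(g(B)) = f(G) = C, f(g(C)) = f(F) = G, f(g(D)) = f(C) = E, f(g(E)) = f(E) = A, f(g(F)) = f(A) = D, f(g(G)) = f(D) = F.
Hence f ∘ g = [B C G E A D F].

B C G E A D F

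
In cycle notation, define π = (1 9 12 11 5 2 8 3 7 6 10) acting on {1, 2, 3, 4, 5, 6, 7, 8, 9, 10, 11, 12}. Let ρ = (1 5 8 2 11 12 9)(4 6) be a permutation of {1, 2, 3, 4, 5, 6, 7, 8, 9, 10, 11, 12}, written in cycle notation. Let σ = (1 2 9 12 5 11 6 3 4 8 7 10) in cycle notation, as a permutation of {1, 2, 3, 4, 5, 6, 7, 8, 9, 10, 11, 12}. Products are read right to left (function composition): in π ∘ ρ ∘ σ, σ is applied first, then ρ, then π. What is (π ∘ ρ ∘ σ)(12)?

3

Chase 12: σ(12) = 5; ρ(5) = 8; π(8) = 3. Hence (π ∘ ρ ∘ σ)(12) = 3.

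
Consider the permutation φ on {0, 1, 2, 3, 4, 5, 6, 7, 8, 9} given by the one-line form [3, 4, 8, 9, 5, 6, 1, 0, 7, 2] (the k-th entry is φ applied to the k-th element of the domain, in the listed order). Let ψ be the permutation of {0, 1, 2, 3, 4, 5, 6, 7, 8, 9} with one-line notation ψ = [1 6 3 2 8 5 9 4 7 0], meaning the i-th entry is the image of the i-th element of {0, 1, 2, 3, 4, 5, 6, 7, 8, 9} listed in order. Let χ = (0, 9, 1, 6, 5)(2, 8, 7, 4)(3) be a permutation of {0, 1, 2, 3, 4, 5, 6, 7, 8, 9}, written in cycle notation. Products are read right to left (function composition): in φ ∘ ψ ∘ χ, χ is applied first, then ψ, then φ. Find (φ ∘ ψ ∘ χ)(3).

8

Apply the permutations in order: χ(3) = 3, then ψ(3) = 2, then φ(2) = 8. So (φ ∘ ψ ∘ χ)(3) = 8.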